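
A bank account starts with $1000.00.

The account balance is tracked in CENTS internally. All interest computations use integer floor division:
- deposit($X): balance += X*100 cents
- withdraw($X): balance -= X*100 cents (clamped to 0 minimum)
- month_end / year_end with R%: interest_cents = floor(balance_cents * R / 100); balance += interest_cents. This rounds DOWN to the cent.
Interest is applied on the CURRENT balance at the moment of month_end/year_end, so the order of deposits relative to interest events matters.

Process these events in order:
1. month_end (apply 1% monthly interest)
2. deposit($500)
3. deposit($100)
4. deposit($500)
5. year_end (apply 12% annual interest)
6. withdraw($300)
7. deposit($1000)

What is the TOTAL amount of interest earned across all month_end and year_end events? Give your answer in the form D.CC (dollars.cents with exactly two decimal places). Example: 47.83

Answer: 263.20

Derivation:
After 1 (month_end (apply 1% monthly interest)): balance=$1010.00 total_interest=$10.00
After 2 (deposit($500)): balance=$1510.00 total_interest=$10.00
After 3 (deposit($100)): balance=$1610.00 total_interest=$10.00
After 4 (deposit($500)): balance=$2110.00 total_interest=$10.00
After 5 (year_end (apply 12% annual interest)): balance=$2363.20 total_interest=$263.20
After 6 (withdraw($300)): balance=$2063.20 total_interest=$263.20
After 7 (deposit($1000)): balance=$3063.20 total_interest=$263.20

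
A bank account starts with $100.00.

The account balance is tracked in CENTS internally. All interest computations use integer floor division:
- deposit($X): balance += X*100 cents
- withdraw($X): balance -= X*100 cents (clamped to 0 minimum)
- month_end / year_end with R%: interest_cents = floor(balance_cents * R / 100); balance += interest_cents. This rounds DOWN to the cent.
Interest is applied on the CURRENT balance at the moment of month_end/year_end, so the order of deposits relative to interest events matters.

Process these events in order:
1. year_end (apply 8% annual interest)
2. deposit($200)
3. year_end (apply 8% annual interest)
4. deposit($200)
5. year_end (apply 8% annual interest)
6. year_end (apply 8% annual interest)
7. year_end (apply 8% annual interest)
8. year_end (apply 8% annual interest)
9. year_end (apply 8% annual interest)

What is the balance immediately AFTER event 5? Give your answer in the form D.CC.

Answer: 575.25

Derivation:
After 1 (year_end (apply 8% annual interest)): balance=$108.00 total_interest=$8.00
After 2 (deposit($200)): balance=$308.00 total_interest=$8.00
After 3 (year_end (apply 8% annual interest)): balance=$332.64 total_interest=$32.64
After 4 (deposit($200)): balance=$532.64 total_interest=$32.64
After 5 (year_end (apply 8% annual interest)): balance=$575.25 total_interest=$75.25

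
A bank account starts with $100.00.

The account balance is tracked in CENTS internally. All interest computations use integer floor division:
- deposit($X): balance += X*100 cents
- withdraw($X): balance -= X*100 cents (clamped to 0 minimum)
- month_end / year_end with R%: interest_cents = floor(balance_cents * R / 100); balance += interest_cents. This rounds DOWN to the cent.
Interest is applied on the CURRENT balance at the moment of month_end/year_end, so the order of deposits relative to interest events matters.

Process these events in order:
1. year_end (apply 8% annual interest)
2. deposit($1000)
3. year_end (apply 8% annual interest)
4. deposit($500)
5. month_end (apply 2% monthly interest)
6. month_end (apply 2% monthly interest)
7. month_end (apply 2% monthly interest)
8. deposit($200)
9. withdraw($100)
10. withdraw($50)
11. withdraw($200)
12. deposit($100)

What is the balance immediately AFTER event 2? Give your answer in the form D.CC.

After 1 (year_end (apply 8% annual interest)): balance=$108.00 total_interest=$8.00
After 2 (deposit($1000)): balance=$1108.00 total_interest=$8.00

Answer: 1108.00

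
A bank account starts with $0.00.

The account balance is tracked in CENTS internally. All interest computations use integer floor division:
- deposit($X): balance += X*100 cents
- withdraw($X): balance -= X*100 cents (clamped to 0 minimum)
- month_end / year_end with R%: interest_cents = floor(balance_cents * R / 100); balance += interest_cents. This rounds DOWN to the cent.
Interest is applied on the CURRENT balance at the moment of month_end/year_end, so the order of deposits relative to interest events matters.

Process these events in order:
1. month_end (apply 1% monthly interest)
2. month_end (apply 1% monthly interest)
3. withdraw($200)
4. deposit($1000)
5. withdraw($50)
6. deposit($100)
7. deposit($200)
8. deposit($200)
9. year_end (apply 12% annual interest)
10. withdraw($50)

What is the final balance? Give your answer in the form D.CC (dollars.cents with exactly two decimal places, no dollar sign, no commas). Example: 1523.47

After 1 (month_end (apply 1% monthly interest)): balance=$0.00 total_interest=$0.00
After 2 (month_end (apply 1% monthly interest)): balance=$0.00 total_interest=$0.00
After 3 (withdraw($200)): balance=$0.00 total_interest=$0.00
After 4 (deposit($1000)): balance=$1000.00 total_interest=$0.00
After 5 (withdraw($50)): balance=$950.00 total_interest=$0.00
After 6 (deposit($100)): balance=$1050.00 total_interest=$0.00
After 7 (deposit($200)): balance=$1250.00 total_interest=$0.00
After 8 (deposit($200)): balance=$1450.00 total_interest=$0.00
After 9 (year_end (apply 12% annual interest)): balance=$1624.00 total_interest=$174.00
After 10 (withdraw($50)): balance=$1574.00 total_interest=$174.00

Answer: 1574.00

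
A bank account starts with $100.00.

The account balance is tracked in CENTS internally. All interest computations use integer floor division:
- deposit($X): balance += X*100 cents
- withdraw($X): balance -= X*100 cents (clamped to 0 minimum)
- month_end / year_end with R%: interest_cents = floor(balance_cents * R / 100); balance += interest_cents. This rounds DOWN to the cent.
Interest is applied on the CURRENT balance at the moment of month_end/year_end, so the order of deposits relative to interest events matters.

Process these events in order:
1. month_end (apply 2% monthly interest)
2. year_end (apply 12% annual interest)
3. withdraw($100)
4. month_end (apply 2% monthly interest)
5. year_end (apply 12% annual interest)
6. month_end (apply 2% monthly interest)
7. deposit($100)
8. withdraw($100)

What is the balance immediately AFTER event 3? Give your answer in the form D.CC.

Answer: 14.24

Derivation:
After 1 (month_end (apply 2% monthly interest)): balance=$102.00 total_interest=$2.00
After 2 (year_end (apply 12% annual interest)): balance=$114.24 total_interest=$14.24
After 3 (withdraw($100)): balance=$14.24 total_interest=$14.24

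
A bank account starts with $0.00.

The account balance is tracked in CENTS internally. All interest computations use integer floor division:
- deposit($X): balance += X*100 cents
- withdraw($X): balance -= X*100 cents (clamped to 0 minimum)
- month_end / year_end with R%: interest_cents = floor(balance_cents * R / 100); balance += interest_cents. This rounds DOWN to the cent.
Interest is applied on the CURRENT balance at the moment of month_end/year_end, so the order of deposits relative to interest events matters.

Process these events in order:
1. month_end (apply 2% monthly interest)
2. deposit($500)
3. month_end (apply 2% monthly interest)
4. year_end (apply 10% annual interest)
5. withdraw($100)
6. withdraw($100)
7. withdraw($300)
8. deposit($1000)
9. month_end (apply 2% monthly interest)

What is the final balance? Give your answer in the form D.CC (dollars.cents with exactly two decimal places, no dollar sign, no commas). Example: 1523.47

Answer: 1082.22

Derivation:
After 1 (month_end (apply 2% monthly interest)): balance=$0.00 total_interest=$0.00
After 2 (deposit($500)): balance=$500.00 total_interest=$0.00
After 3 (month_end (apply 2% monthly interest)): balance=$510.00 total_interest=$10.00
After 4 (year_end (apply 10% annual interest)): balance=$561.00 total_interest=$61.00
After 5 (withdraw($100)): balance=$461.00 total_interest=$61.00
After 6 (withdraw($100)): balance=$361.00 total_interest=$61.00
After 7 (withdraw($300)): balance=$61.00 total_interest=$61.00
After 8 (deposit($1000)): balance=$1061.00 total_interest=$61.00
After 9 (month_end (apply 2% monthly interest)): balance=$1082.22 total_interest=$82.22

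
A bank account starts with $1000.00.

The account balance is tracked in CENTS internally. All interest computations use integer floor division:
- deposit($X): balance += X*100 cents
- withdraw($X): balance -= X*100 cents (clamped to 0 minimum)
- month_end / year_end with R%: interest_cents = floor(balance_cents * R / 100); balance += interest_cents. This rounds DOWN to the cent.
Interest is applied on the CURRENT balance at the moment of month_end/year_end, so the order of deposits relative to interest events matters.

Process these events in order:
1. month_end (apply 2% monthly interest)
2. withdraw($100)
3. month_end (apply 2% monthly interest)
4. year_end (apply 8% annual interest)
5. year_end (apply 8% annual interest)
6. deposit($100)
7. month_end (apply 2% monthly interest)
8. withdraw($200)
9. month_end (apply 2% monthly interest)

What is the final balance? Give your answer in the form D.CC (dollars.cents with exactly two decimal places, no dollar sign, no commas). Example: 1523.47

Answer: 1038.79

Derivation:
After 1 (month_end (apply 2% monthly interest)): balance=$1020.00 total_interest=$20.00
After 2 (withdraw($100)): balance=$920.00 total_interest=$20.00
After 3 (month_end (apply 2% monthly interest)): balance=$938.40 total_interest=$38.40
After 4 (year_end (apply 8% annual interest)): balance=$1013.47 total_interest=$113.47
After 5 (year_end (apply 8% annual interest)): balance=$1094.54 total_interest=$194.54
After 6 (deposit($100)): balance=$1194.54 total_interest=$194.54
After 7 (month_end (apply 2% monthly interest)): balance=$1218.43 total_interest=$218.43
After 8 (withdraw($200)): balance=$1018.43 total_interest=$218.43
After 9 (month_end (apply 2% monthly interest)): balance=$1038.79 total_interest=$238.79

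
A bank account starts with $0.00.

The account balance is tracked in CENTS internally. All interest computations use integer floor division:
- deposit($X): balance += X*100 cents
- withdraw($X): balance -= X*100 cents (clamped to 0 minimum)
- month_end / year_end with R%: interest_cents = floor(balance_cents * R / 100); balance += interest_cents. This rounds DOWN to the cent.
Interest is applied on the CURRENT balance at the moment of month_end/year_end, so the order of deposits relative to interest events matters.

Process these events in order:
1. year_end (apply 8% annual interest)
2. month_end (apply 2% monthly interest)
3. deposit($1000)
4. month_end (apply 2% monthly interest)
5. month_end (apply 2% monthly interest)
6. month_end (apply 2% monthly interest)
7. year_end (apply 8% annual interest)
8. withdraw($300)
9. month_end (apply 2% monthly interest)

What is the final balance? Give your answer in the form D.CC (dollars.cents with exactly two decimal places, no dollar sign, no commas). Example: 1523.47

After 1 (year_end (apply 8% annual interest)): balance=$0.00 total_interest=$0.00
After 2 (month_end (apply 2% monthly interest)): balance=$0.00 total_interest=$0.00
After 3 (deposit($1000)): balance=$1000.00 total_interest=$0.00
After 4 (month_end (apply 2% monthly interest)): balance=$1020.00 total_interest=$20.00
After 5 (month_end (apply 2% monthly interest)): balance=$1040.40 total_interest=$40.40
After 6 (month_end (apply 2% monthly interest)): balance=$1061.20 total_interest=$61.20
After 7 (year_end (apply 8% annual interest)): balance=$1146.09 total_interest=$146.09
After 8 (withdraw($300)): balance=$846.09 total_interest=$146.09
After 9 (month_end (apply 2% monthly interest)): balance=$863.01 total_interest=$163.01

Answer: 863.01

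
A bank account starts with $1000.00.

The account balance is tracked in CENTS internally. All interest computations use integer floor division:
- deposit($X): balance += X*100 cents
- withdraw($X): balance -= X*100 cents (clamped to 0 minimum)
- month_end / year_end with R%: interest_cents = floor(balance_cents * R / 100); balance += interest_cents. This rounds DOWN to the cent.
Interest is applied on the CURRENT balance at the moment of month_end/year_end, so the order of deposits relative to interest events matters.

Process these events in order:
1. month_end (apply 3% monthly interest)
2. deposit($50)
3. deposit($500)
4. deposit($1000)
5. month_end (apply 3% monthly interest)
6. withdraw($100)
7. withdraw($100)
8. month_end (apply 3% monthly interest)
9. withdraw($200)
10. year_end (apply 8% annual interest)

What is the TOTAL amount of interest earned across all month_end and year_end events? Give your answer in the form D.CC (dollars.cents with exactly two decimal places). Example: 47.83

After 1 (month_end (apply 3% monthly interest)): balance=$1030.00 total_interest=$30.00
After 2 (deposit($50)): balance=$1080.00 total_interest=$30.00
After 3 (deposit($500)): balance=$1580.00 total_interest=$30.00
After 4 (deposit($1000)): balance=$2580.00 total_interest=$30.00
After 5 (month_end (apply 3% monthly interest)): balance=$2657.40 total_interest=$107.40
After 6 (withdraw($100)): balance=$2557.40 total_interest=$107.40
After 7 (withdraw($100)): balance=$2457.40 total_interest=$107.40
After 8 (month_end (apply 3% monthly interest)): balance=$2531.12 total_interest=$181.12
After 9 (withdraw($200)): balance=$2331.12 total_interest=$181.12
After 10 (year_end (apply 8% annual interest)): balance=$2517.60 total_interest=$367.60

Answer: 367.60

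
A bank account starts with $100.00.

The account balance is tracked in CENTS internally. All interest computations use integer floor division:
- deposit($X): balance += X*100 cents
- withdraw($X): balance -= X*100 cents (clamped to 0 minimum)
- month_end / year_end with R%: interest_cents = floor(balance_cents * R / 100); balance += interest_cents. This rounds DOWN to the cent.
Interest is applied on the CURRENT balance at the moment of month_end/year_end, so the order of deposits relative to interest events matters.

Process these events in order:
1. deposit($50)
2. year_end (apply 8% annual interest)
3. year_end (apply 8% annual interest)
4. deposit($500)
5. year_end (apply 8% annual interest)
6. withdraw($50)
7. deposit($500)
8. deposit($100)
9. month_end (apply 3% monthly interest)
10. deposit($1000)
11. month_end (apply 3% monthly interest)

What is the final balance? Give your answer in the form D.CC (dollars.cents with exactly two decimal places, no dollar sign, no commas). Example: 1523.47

After 1 (deposit($50)): balance=$150.00 total_interest=$0.00
After 2 (year_end (apply 8% annual interest)): balance=$162.00 total_interest=$12.00
After 3 (year_end (apply 8% annual interest)): balance=$174.96 total_interest=$24.96
After 4 (deposit($500)): balance=$674.96 total_interest=$24.96
After 5 (year_end (apply 8% annual interest)): balance=$728.95 total_interest=$78.95
After 6 (withdraw($50)): balance=$678.95 total_interest=$78.95
After 7 (deposit($500)): balance=$1178.95 total_interest=$78.95
After 8 (deposit($100)): balance=$1278.95 total_interest=$78.95
After 9 (month_end (apply 3% monthly interest)): balance=$1317.31 total_interest=$117.31
After 10 (deposit($1000)): balance=$2317.31 total_interest=$117.31
After 11 (month_end (apply 3% monthly interest)): balance=$2386.82 total_interest=$186.82

Answer: 2386.82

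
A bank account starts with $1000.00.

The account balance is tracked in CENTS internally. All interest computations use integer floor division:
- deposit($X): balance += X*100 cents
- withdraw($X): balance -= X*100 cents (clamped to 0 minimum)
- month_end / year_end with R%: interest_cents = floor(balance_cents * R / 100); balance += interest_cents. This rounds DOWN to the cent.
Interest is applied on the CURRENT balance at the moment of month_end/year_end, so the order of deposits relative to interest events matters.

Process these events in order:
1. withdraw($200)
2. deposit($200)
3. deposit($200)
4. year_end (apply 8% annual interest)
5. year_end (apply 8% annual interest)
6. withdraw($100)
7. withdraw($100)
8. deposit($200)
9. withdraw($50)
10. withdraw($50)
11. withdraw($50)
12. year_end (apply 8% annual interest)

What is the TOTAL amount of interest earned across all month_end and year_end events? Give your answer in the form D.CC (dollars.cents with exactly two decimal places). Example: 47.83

After 1 (withdraw($200)): balance=$800.00 total_interest=$0.00
After 2 (deposit($200)): balance=$1000.00 total_interest=$0.00
After 3 (deposit($200)): balance=$1200.00 total_interest=$0.00
After 4 (year_end (apply 8% annual interest)): balance=$1296.00 total_interest=$96.00
After 5 (year_end (apply 8% annual interest)): balance=$1399.68 total_interest=$199.68
After 6 (withdraw($100)): balance=$1299.68 total_interest=$199.68
After 7 (withdraw($100)): balance=$1199.68 total_interest=$199.68
After 8 (deposit($200)): balance=$1399.68 total_interest=$199.68
After 9 (withdraw($50)): balance=$1349.68 total_interest=$199.68
After 10 (withdraw($50)): balance=$1299.68 total_interest=$199.68
After 11 (withdraw($50)): balance=$1249.68 total_interest=$199.68
After 12 (year_end (apply 8% annual interest)): balance=$1349.65 total_interest=$299.65

Answer: 299.65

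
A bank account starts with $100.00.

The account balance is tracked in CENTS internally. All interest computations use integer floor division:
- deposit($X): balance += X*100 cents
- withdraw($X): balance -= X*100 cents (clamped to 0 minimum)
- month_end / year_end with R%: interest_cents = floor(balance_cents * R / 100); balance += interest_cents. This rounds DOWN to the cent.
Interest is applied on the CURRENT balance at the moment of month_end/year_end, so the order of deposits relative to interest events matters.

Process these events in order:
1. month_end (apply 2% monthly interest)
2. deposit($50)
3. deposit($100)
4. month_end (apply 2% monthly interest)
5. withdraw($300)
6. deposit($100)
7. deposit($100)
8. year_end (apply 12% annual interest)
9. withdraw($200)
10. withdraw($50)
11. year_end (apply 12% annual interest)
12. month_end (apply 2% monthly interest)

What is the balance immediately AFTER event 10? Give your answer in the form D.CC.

After 1 (month_end (apply 2% monthly interest)): balance=$102.00 total_interest=$2.00
After 2 (deposit($50)): balance=$152.00 total_interest=$2.00
After 3 (deposit($100)): balance=$252.00 total_interest=$2.00
After 4 (month_end (apply 2% monthly interest)): balance=$257.04 total_interest=$7.04
After 5 (withdraw($300)): balance=$0.00 total_interest=$7.04
After 6 (deposit($100)): balance=$100.00 total_interest=$7.04
After 7 (deposit($100)): balance=$200.00 total_interest=$7.04
After 8 (year_end (apply 12% annual interest)): balance=$224.00 total_interest=$31.04
After 9 (withdraw($200)): balance=$24.00 total_interest=$31.04
After 10 (withdraw($50)): balance=$0.00 total_interest=$31.04

Answer: 0.00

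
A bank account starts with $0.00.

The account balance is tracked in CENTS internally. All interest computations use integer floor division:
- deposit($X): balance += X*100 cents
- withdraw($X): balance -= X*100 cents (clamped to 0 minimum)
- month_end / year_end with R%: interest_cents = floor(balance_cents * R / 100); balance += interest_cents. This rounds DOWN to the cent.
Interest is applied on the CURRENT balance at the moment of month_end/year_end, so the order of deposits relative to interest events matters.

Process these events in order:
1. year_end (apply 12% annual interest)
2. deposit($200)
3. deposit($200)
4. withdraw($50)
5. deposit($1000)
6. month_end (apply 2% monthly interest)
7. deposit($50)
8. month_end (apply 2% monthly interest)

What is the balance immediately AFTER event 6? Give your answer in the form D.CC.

After 1 (year_end (apply 12% annual interest)): balance=$0.00 total_interest=$0.00
After 2 (deposit($200)): balance=$200.00 total_interest=$0.00
After 3 (deposit($200)): balance=$400.00 total_interest=$0.00
After 4 (withdraw($50)): balance=$350.00 total_interest=$0.00
After 5 (deposit($1000)): balance=$1350.00 total_interest=$0.00
After 6 (month_end (apply 2% monthly interest)): balance=$1377.00 total_interest=$27.00

Answer: 1377.00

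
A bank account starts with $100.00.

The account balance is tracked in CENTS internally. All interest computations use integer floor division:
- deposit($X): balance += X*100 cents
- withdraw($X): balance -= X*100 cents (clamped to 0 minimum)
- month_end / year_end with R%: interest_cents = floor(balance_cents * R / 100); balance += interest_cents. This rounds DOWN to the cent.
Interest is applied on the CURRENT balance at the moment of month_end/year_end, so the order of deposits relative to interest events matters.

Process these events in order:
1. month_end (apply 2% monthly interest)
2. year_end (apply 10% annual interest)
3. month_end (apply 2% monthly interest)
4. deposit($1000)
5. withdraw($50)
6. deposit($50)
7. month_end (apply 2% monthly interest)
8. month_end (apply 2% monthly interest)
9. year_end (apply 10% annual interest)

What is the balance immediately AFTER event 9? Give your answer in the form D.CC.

Answer: 1275.39

Derivation:
After 1 (month_end (apply 2% monthly interest)): balance=$102.00 total_interest=$2.00
After 2 (year_end (apply 10% annual interest)): balance=$112.20 total_interest=$12.20
After 3 (month_end (apply 2% monthly interest)): balance=$114.44 total_interest=$14.44
After 4 (deposit($1000)): balance=$1114.44 total_interest=$14.44
After 5 (withdraw($50)): balance=$1064.44 total_interest=$14.44
After 6 (deposit($50)): balance=$1114.44 total_interest=$14.44
After 7 (month_end (apply 2% monthly interest)): balance=$1136.72 total_interest=$36.72
After 8 (month_end (apply 2% monthly interest)): balance=$1159.45 total_interest=$59.45
After 9 (year_end (apply 10% annual interest)): balance=$1275.39 total_interest=$175.39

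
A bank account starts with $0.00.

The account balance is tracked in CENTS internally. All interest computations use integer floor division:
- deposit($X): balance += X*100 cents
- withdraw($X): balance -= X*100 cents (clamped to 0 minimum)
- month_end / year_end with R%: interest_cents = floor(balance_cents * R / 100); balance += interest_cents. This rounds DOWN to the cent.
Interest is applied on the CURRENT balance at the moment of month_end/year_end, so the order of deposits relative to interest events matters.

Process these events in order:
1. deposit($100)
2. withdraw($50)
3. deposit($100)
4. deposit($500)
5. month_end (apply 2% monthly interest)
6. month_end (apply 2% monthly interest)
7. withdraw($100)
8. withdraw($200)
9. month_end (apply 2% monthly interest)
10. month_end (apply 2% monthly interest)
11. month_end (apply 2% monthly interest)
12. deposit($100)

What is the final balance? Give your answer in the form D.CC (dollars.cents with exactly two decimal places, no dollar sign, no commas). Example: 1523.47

Answer: 499.27

Derivation:
After 1 (deposit($100)): balance=$100.00 total_interest=$0.00
After 2 (withdraw($50)): balance=$50.00 total_interest=$0.00
After 3 (deposit($100)): balance=$150.00 total_interest=$0.00
After 4 (deposit($500)): balance=$650.00 total_interest=$0.00
After 5 (month_end (apply 2% monthly interest)): balance=$663.00 total_interest=$13.00
After 6 (month_end (apply 2% monthly interest)): balance=$676.26 total_interest=$26.26
After 7 (withdraw($100)): balance=$576.26 total_interest=$26.26
After 8 (withdraw($200)): balance=$376.26 total_interest=$26.26
After 9 (month_end (apply 2% monthly interest)): balance=$383.78 total_interest=$33.78
After 10 (month_end (apply 2% monthly interest)): balance=$391.45 total_interest=$41.45
After 11 (month_end (apply 2% monthly interest)): balance=$399.27 total_interest=$49.27
After 12 (deposit($100)): balance=$499.27 total_interest=$49.27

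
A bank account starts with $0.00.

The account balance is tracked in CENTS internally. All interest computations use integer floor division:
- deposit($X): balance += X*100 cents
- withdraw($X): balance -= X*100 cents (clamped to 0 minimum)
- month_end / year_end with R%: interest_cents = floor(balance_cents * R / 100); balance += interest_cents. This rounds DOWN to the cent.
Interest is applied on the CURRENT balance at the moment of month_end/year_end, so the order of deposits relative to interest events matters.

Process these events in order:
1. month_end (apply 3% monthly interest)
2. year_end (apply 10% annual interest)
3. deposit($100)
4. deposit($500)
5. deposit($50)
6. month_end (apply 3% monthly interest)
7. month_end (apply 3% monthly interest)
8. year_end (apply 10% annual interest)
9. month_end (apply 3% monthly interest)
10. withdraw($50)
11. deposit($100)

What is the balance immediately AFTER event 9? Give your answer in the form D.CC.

Answer: 781.28

Derivation:
After 1 (month_end (apply 3% monthly interest)): balance=$0.00 total_interest=$0.00
After 2 (year_end (apply 10% annual interest)): balance=$0.00 total_interest=$0.00
After 3 (deposit($100)): balance=$100.00 total_interest=$0.00
After 4 (deposit($500)): balance=$600.00 total_interest=$0.00
After 5 (deposit($50)): balance=$650.00 total_interest=$0.00
After 6 (month_end (apply 3% monthly interest)): balance=$669.50 total_interest=$19.50
After 7 (month_end (apply 3% monthly interest)): balance=$689.58 total_interest=$39.58
After 8 (year_end (apply 10% annual interest)): balance=$758.53 total_interest=$108.53
After 9 (month_end (apply 3% monthly interest)): balance=$781.28 total_interest=$131.28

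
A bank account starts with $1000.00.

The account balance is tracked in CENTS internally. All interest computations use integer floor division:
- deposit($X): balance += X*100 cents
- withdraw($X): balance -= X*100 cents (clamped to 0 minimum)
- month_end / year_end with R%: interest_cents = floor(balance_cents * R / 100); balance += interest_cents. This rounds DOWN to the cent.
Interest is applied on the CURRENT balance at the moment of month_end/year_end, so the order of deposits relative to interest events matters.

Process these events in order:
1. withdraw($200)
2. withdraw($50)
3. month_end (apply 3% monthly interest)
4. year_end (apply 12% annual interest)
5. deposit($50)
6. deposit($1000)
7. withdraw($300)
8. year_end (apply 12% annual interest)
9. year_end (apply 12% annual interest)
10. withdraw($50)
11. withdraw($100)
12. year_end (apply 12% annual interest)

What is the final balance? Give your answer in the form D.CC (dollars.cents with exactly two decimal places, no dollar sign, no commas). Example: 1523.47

After 1 (withdraw($200)): balance=$800.00 total_interest=$0.00
After 2 (withdraw($50)): balance=$750.00 total_interest=$0.00
After 3 (month_end (apply 3% monthly interest)): balance=$772.50 total_interest=$22.50
After 4 (year_end (apply 12% annual interest)): balance=$865.20 total_interest=$115.20
After 5 (deposit($50)): balance=$915.20 total_interest=$115.20
After 6 (deposit($1000)): balance=$1915.20 total_interest=$115.20
After 7 (withdraw($300)): balance=$1615.20 total_interest=$115.20
After 8 (year_end (apply 12% annual interest)): balance=$1809.02 total_interest=$309.02
After 9 (year_end (apply 12% annual interest)): balance=$2026.10 total_interest=$526.10
After 10 (withdraw($50)): balance=$1976.10 total_interest=$526.10
After 11 (withdraw($100)): balance=$1876.10 total_interest=$526.10
After 12 (year_end (apply 12% annual interest)): balance=$2101.23 total_interest=$751.23

Answer: 2101.23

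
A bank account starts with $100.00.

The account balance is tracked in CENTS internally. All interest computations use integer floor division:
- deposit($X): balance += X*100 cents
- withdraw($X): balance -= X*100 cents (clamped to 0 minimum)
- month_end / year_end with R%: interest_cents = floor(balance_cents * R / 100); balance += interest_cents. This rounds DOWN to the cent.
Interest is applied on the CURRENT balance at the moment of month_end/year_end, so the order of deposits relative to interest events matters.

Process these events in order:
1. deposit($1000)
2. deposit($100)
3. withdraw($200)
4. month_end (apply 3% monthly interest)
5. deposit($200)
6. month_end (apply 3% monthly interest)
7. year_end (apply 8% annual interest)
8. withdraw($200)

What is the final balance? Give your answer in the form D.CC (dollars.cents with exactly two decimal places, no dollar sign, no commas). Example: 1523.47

After 1 (deposit($1000)): balance=$1100.00 total_interest=$0.00
After 2 (deposit($100)): balance=$1200.00 total_interest=$0.00
After 3 (withdraw($200)): balance=$1000.00 total_interest=$0.00
After 4 (month_end (apply 3% monthly interest)): balance=$1030.00 total_interest=$30.00
After 5 (deposit($200)): balance=$1230.00 total_interest=$30.00
After 6 (month_end (apply 3% monthly interest)): balance=$1266.90 total_interest=$66.90
After 7 (year_end (apply 8% annual interest)): balance=$1368.25 total_interest=$168.25
After 8 (withdraw($200)): balance=$1168.25 total_interest=$168.25

Answer: 1168.25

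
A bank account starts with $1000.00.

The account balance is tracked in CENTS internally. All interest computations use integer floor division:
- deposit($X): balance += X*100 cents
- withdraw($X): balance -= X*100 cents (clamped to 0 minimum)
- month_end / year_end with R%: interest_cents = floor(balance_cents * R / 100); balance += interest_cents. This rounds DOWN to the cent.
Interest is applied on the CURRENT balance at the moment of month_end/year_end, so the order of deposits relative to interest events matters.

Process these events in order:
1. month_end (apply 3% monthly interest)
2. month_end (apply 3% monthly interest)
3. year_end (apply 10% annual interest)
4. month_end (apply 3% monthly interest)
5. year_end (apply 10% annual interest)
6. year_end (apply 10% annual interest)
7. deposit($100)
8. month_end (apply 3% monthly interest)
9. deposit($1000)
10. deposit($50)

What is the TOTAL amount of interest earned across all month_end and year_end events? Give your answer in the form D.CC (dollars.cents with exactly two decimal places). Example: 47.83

Answer: 501.02

Derivation:
After 1 (month_end (apply 3% monthly interest)): balance=$1030.00 total_interest=$30.00
After 2 (month_end (apply 3% monthly interest)): balance=$1060.90 total_interest=$60.90
After 3 (year_end (apply 10% annual interest)): balance=$1166.99 total_interest=$166.99
After 4 (month_end (apply 3% monthly interest)): balance=$1201.99 total_interest=$201.99
After 5 (year_end (apply 10% annual interest)): balance=$1322.18 total_interest=$322.18
After 6 (year_end (apply 10% annual interest)): balance=$1454.39 total_interest=$454.39
After 7 (deposit($100)): balance=$1554.39 total_interest=$454.39
After 8 (month_end (apply 3% monthly interest)): balance=$1601.02 total_interest=$501.02
After 9 (deposit($1000)): balance=$2601.02 total_interest=$501.02
After 10 (deposit($50)): balance=$2651.02 total_interest=$501.02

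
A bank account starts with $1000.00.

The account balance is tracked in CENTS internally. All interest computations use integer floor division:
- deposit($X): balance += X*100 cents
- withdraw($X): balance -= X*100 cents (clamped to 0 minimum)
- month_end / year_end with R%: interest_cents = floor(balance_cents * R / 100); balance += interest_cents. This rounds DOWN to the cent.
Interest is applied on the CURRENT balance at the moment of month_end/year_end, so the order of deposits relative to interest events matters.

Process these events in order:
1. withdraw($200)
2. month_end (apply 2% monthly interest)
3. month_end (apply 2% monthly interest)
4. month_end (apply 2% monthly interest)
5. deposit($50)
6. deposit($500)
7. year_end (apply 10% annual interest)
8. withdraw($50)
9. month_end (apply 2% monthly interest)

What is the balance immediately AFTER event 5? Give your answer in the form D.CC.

Answer: 898.96

Derivation:
After 1 (withdraw($200)): balance=$800.00 total_interest=$0.00
After 2 (month_end (apply 2% monthly interest)): balance=$816.00 total_interest=$16.00
After 3 (month_end (apply 2% monthly interest)): balance=$832.32 total_interest=$32.32
After 4 (month_end (apply 2% monthly interest)): balance=$848.96 total_interest=$48.96
After 5 (deposit($50)): balance=$898.96 total_interest=$48.96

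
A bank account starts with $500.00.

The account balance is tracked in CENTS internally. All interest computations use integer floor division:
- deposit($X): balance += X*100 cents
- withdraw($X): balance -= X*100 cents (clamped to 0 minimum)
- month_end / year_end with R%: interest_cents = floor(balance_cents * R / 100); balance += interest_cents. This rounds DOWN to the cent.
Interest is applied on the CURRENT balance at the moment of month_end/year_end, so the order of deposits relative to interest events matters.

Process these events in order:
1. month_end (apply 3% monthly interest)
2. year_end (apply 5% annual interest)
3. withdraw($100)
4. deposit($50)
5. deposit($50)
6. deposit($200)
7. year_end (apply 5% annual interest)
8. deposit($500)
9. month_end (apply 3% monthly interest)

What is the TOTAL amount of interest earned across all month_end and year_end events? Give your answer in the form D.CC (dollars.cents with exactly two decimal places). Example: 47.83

After 1 (month_end (apply 3% monthly interest)): balance=$515.00 total_interest=$15.00
After 2 (year_end (apply 5% annual interest)): balance=$540.75 total_interest=$40.75
After 3 (withdraw($100)): balance=$440.75 total_interest=$40.75
After 4 (deposit($50)): balance=$490.75 total_interest=$40.75
After 5 (deposit($50)): balance=$540.75 total_interest=$40.75
After 6 (deposit($200)): balance=$740.75 total_interest=$40.75
After 7 (year_end (apply 5% annual interest)): balance=$777.78 total_interest=$77.78
After 8 (deposit($500)): balance=$1277.78 total_interest=$77.78
After 9 (month_end (apply 3% monthly interest)): balance=$1316.11 total_interest=$116.11

Answer: 116.11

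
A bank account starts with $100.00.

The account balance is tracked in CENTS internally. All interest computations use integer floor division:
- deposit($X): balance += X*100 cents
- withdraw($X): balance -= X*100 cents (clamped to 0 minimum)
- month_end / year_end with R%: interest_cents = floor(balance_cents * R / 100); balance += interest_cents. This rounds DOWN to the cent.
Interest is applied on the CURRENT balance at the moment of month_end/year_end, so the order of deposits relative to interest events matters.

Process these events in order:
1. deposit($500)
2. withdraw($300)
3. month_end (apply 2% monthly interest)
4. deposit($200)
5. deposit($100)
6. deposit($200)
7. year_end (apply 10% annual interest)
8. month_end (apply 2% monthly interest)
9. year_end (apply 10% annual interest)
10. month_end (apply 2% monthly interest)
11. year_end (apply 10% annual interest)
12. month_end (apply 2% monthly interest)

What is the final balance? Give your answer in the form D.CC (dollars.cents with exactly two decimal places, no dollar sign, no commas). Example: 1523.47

Answer: 1138.43

Derivation:
After 1 (deposit($500)): balance=$600.00 total_interest=$0.00
After 2 (withdraw($300)): balance=$300.00 total_interest=$0.00
After 3 (month_end (apply 2% monthly interest)): balance=$306.00 total_interest=$6.00
After 4 (deposit($200)): balance=$506.00 total_interest=$6.00
After 5 (deposit($100)): balance=$606.00 total_interest=$6.00
After 6 (deposit($200)): balance=$806.00 total_interest=$6.00
After 7 (year_end (apply 10% annual interest)): balance=$886.60 total_interest=$86.60
After 8 (month_end (apply 2% monthly interest)): balance=$904.33 total_interest=$104.33
After 9 (year_end (apply 10% annual interest)): balance=$994.76 total_interest=$194.76
After 10 (month_end (apply 2% monthly interest)): balance=$1014.65 total_interest=$214.65
After 11 (year_end (apply 10% annual interest)): balance=$1116.11 total_interest=$316.11
After 12 (month_end (apply 2% monthly interest)): balance=$1138.43 total_interest=$338.43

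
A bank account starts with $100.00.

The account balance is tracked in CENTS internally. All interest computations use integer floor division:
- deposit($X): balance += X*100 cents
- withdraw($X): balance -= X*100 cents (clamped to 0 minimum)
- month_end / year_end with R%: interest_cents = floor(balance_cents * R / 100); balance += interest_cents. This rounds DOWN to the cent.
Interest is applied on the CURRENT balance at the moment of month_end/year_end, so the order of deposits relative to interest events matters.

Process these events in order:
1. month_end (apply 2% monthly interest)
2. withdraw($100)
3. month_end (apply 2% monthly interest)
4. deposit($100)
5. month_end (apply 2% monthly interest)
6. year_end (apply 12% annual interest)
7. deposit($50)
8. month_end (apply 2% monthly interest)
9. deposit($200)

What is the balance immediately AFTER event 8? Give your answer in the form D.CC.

Answer: 169.89

Derivation:
After 1 (month_end (apply 2% monthly interest)): balance=$102.00 total_interest=$2.00
After 2 (withdraw($100)): balance=$2.00 total_interest=$2.00
After 3 (month_end (apply 2% monthly interest)): balance=$2.04 total_interest=$2.04
After 4 (deposit($100)): balance=$102.04 total_interest=$2.04
After 5 (month_end (apply 2% monthly interest)): balance=$104.08 total_interest=$4.08
After 6 (year_end (apply 12% annual interest)): balance=$116.56 total_interest=$16.56
After 7 (deposit($50)): balance=$166.56 total_interest=$16.56
After 8 (month_end (apply 2% monthly interest)): balance=$169.89 total_interest=$19.89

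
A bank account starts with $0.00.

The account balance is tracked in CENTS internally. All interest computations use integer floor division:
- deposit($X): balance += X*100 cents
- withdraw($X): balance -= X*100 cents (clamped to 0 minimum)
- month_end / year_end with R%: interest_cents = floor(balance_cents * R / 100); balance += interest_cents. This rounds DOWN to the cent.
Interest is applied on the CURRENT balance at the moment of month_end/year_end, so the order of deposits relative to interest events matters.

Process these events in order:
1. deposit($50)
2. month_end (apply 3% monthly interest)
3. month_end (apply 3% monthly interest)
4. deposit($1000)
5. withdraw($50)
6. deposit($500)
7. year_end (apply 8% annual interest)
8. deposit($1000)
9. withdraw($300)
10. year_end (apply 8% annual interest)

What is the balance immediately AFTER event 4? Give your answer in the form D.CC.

Answer: 1053.04

Derivation:
After 1 (deposit($50)): balance=$50.00 total_interest=$0.00
After 2 (month_end (apply 3% monthly interest)): balance=$51.50 total_interest=$1.50
After 3 (month_end (apply 3% monthly interest)): balance=$53.04 total_interest=$3.04
After 4 (deposit($1000)): balance=$1053.04 total_interest=$3.04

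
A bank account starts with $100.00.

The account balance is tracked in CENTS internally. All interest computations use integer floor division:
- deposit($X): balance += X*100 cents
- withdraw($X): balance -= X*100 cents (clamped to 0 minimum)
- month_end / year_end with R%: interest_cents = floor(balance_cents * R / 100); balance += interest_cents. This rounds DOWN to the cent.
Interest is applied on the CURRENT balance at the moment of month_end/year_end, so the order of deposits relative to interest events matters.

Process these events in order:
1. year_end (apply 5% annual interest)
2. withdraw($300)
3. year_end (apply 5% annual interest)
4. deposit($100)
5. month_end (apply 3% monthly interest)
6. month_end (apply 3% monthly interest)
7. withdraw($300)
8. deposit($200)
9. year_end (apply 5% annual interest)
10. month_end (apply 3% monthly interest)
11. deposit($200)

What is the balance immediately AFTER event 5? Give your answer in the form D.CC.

After 1 (year_end (apply 5% annual interest)): balance=$105.00 total_interest=$5.00
After 2 (withdraw($300)): balance=$0.00 total_interest=$5.00
After 3 (year_end (apply 5% annual interest)): balance=$0.00 total_interest=$5.00
After 4 (deposit($100)): balance=$100.00 total_interest=$5.00
After 5 (month_end (apply 3% monthly interest)): balance=$103.00 total_interest=$8.00

Answer: 103.00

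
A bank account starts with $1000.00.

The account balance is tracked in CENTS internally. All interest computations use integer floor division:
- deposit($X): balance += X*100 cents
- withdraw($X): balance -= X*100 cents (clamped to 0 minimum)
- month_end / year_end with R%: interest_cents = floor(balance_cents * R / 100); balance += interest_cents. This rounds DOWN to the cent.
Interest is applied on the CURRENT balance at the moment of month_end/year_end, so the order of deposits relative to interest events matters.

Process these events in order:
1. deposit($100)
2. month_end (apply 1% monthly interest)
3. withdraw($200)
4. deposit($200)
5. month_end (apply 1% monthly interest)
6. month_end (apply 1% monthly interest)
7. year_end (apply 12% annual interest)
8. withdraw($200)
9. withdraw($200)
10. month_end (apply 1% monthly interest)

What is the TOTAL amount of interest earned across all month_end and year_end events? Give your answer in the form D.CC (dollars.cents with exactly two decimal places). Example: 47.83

Answer: 178.01

Derivation:
After 1 (deposit($100)): balance=$1100.00 total_interest=$0.00
After 2 (month_end (apply 1% monthly interest)): balance=$1111.00 total_interest=$11.00
After 3 (withdraw($200)): balance=$911.00 total_interest=$11.00
After 4 (deposit($200)): balance=$1111.00 total_interest=$11.00
After 5 (month_end (apply 1% monthly interest)): balance=$1122.11 total_interest=$22.11
After 6 (month_end (apply 1% monthly interest)): balance=$1133.33 total_interest=$33.33
After 7 (year_end (apply 12% annual interest)): balance=$1269.32 total_interest=$169.32
After 8 (withdraw($200)): balance=$1069.32 total_interest=$169.32
After 9 (withdraw($200)): balance=$869.32 total_interest=$169.32
After 10 (month_end (apply 1% monthly interest)): balance=$878.01 total_interest=$178.01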